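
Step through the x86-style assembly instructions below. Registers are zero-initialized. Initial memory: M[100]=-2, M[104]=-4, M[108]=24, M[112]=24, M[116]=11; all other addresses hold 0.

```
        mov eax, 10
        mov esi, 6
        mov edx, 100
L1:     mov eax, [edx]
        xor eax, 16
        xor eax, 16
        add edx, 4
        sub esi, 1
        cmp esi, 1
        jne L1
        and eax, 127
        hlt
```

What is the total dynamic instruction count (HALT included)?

40

after mov eax, 10: eax=10
after mov esi, 6: esi=6
after mov edx, 100: edx=100
after mov eax, [edx]: eax=M[100]=-2
after xor eax, 16: eax=(-2)^16=-18
after xor eax, 16: eax=(-18)^16=-2
after add edx, 4: edx=100+4=104
after sub esi, 1: esi=6-1=5
cmp esi, 1  (cmp 5,1)
jne L1: taken
after mov eax, [edx]: eax=M[104]=-4
after xor eax, 16: eax=(-4)^16=-20
after xor eax, 16: eax=(-20)^16=-4
after add edx, 4: edx=104+4=108
after sub esi, 1: esi=5-1=4
cmp esi, 1  (cmp 4,1)
jne L1: taken
after mov eax, [edx]: eax=M[108]=24
after xor eax, 16: eax=24^16=8
after xor eax, 16: eax=8^16=24
after add edx, 4: edx=108+4=112
after sub esi, 1: esi=4-1=3
cmp esi, 1  (cmp 3,1)
jne L1: taken
after mov eax, [edx]: eax=M[112]=24
after xor eax, 16: eax=24^16=8
after xor eax, 16: eax=8^16=24
after add edx, 4: edx=112+4=116
after sub esi, 1: esi=3-1=2
cmp esi, 1  (cmp 2,1)
jne L1: taken
after mov eax, [edx]: eax=M[116]=11
after xor eax, 16: eax=11^16=27
after xor eax, 16: eax=27^16=11
after add edx, 4: edx=116+4=120
after sub esi, 1: esi=2-1=1
cmp esi, 1  (cmp 1,1)
jne L1: not taken
after and eax, 127: eax=11&127=11
halt.
Total executed instructions: 40.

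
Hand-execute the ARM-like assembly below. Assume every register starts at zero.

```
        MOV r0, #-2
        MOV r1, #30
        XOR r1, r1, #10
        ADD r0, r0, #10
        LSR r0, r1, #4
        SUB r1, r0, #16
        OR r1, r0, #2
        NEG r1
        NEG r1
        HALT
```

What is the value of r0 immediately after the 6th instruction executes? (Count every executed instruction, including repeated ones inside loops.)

MOV r0, #-2 → r0=-2
MOV r1, #30 → r1=30
XOR r1, r1, #10 → r1=30^10=20
ADD r0, r0, #10 → r0=(-2)+10=8
LSR r0, r1, #4 → r0=20>>4=1
SUB r1, r0, #16 → r1=1-16=-15
After step 6: r0 = 1.

1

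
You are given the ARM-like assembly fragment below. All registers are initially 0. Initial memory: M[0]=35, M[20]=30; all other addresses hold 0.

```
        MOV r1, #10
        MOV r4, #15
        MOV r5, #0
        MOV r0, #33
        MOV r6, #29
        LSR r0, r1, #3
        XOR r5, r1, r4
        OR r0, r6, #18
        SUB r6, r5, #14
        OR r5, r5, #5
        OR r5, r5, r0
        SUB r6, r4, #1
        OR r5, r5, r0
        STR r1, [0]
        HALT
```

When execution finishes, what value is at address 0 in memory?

MOV r1, #10 → r1=10
MOV r4, #15 → r4=15
MOV r5, #0 → r5=0
MOV r0, #33 → r0=33
MOV r6, #29 → r6=29
LSR r0, r1, #3 → r0=10>>3=1
XOR r5, r1, r4 → r5=10^15=5
OR r0, r6, #18 → r0=29|18=31
SUB r6, r5, #14 → r6=5-14=-9
OR r5, r5, #5 → r5=5|5=5
OR r5, r5, r0 → r5=5|31=31
SUB r6, r4, #1 → r6=15-1=14
OR r5, r5, r0 → r5=31|31=31
STR r1, [0] → M[0]=10
halt.

10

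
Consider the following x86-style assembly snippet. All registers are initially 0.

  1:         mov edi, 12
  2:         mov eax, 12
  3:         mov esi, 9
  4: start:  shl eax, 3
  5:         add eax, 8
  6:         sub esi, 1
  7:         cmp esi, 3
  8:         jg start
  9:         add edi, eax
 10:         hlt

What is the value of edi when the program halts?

3445332

after mov edi, 12: edi=12
after mov eax, 12: eax=12
after mov esi, 9: esi=9
after shl eax, 3: eax=12<<3=96
after add eax, 8: eax=96+8=104
after sub esi, 1: esi=9-1=8
cmp esi, 3  (cmp 8,3)
jg start: taken
after shl eax, 3: eax=104<<3=832
after add eax, 8: eax=832+8=840
after sub esi, 1: esi=8-1=7
cmp esi, 3  (cmp 7,3)
jg start: taken
after shl eax, 3: eax=840<<3=6720
after add eax, 8: eax=6720+8=6728
after sub esi, 1: esi=7-1=6
cmp esi, 3  (cmp 6,3)
jg start: taken
after shl eax, 3: eax=6728<<3=53824
after add eax, 8: eax=53824+8=53832
after sub esi, 1: esi=6-1=5
cmp esi, 3  (cmp 5,3)
jg start: taken
after shl eax, 3: eax=53832<<3=430656
after add eax, 8: eax=430656+8=430664
after sub esi, 1: esi=5-1=4
cmp esi, 3  (cmp 4,3)
jg start: taken
after shl eax, 3: eax=430664<<3=3445312
after add eax, 8: eax=3445312+8=3445320
after sub esi, 1: esi=4-1=3
cmp esi, 3  (cmp 3,3)
jg start: not taken
after add edi, eax: edi=12+3445320=3445332
halt.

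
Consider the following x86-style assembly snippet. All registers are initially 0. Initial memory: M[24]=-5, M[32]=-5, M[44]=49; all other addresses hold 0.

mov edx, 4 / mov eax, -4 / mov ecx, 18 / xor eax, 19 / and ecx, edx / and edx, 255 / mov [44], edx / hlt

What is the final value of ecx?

0

after mov edx, 4: edx=4
after mov eax, -4: eax=-4
after mov ecx, 18: ecx=18
after xor eax, 19: eax=(-4)^19=-17
after and ecx, edx: ecx=18&4=0
after and edx, 255: edx=4&255=4
mov [44], edx → M[44]=4
halt.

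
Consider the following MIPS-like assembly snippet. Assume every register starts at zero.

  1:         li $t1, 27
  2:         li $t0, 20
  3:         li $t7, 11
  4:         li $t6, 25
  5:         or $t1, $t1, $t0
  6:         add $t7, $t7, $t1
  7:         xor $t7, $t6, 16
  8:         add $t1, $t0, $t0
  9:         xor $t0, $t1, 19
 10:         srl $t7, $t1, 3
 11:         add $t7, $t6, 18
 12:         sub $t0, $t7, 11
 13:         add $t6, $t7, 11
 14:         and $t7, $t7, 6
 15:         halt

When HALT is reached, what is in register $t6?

54

$t1=27
$t0=20
$t7=11
$t6=25
$t1=27|20=31
$t7=11+31=42
$t7=25^16=9
$t1=20+20=40
$t0=40^19=59
$t7=40>>3=5
$t7=25+18=43
$t0=43-11=32
$t6=43+11=54
$t7=43&6=2
halt.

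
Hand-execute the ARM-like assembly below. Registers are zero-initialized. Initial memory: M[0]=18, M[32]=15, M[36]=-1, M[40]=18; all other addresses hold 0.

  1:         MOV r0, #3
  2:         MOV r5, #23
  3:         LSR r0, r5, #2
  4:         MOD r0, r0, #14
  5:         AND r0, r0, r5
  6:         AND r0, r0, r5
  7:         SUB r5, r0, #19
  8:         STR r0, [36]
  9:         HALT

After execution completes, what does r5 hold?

-14

after MOV r0, #3: r0=3
after MOV r5, #23: r5=23
after LSR r0, r5, #2: r0=23>>2=5
after MOD r0, r0, #14: r0=5%14=5
after AND r0, r0, r5: r0=5&23=5
after AND r0, r0, r5: r0=5&23=5
after SUB r5, r0, #19: r5=5-19=-14
STR r0, [36] → M[36]=5
halt.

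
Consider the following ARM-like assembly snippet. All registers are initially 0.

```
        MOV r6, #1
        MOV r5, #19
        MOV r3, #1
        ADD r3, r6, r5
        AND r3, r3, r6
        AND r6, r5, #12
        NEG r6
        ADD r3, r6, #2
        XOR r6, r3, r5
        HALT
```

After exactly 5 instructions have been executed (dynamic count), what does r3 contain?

0

MOV r6, #1 → r6=1
MOV r5, #19 → r5=19
MOV r3, #1 → r3=1
ADD r3, r6, r5 → r3=1+19=20
AND r3, r3, r6 → r3=20&1=0
After step 5: r3 = 0.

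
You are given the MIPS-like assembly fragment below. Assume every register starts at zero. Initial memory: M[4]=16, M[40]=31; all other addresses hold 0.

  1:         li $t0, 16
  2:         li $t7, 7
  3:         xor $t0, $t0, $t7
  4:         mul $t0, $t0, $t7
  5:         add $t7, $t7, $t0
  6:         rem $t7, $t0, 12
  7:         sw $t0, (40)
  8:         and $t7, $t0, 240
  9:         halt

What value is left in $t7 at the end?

after li $t0, 16: $t0=16
after li $t7, 7: $t7=7
after xor $t0, $t0, $t7: $t0=16^7=23
after mul $t0, $t0, $t7: $t0=23*7=161
after add $t7, $t7, $t0: $t7=7+161=168
after rem $t7, $t0, 12: $t7=161%12=5
sw $t0, (40) → M[40]=161
after and $t7, $t0, 240: $t7=161&240=160
halt.

160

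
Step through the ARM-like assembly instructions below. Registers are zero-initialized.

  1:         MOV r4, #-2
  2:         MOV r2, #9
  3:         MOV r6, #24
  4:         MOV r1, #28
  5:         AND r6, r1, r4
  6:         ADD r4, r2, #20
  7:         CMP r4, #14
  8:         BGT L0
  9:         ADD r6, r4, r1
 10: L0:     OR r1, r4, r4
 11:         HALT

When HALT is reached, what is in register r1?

29

after MOV r4, #-2: r4=-2
after MOV r2, #9: r2=9
after MOV r6, #24: r6=24
after MOV r1, #28: r1=28
after AND r6, r1, r4: r6=28&(-2)=28
after ADD r4, r2, #20: r4=9+20=29
CMP r4, #14  (cmp 29,14)
BGT L0: taken
after OR r1, r4, r4: r1=29|29=29
halt.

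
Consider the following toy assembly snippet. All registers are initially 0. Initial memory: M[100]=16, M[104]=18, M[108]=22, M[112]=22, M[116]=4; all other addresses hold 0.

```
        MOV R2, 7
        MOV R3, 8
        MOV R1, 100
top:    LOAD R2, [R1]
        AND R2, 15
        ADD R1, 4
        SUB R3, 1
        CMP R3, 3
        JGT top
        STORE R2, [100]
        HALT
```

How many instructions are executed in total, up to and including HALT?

R2=7
R3=8
R1=100
R2=M[100]=16
R2=16&15=0
R1=100+4=104
R3=8-1=7
CMP R3, 3  (cmp 7,3)
JGT top: taken
R2=M[104]=18
R2=18&15=2
R1=104+4=108
R3=7-1=6
CMP R3, 3  (cmp 6,3)
JGT top: taken
R2=M[108]=22
R2=22&15=6
R1=108+4=112
R3=6-1=5
CMP R3, 3  (cmp 5,3)
JGT top: taken
R2=M[112]=22
R2=22&15=6
R1=112+4=116
R3=5-1=4
CMP R3, 3  (cmp 4,3)
JGT top: taken
R2=M[116]=4
R2=4&15=4
R1=116+4=120
R3=4-1=3
CMP R3, 3  (cmp 3,3)
JGT top: not taken
STORE R2, [100] → M[100]=4
halt.
Total executed instructions: 35.

35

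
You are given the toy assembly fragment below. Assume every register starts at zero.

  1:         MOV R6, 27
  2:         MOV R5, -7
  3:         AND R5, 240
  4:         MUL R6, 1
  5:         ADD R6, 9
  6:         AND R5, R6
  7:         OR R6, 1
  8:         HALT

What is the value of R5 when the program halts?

32

R6=27
R5=-7
R5=(-7)&240=240
R6=27*1=27
R6=27+9=36
R5=240&36=32
R6=36|1=37
halt.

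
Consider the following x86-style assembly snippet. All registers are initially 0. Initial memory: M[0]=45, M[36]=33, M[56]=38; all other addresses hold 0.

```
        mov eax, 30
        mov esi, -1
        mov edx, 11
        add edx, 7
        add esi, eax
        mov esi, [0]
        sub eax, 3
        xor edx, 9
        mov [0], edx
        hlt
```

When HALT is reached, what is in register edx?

after mov eax, 30: eax=30
after mov esi, -1: esi=-1
after mov edx, 11: edx=11
after add edx, 7: edx=11+7=18
after add esi, eax: esi=(-1)+30=29
after mov esi, [0]: esi=M[0]=45
after sub eax, 3: eax=30-3=27
after xor edx, 9: edx=18^9=27
mov [0], edx → M[0]=27
halt.

27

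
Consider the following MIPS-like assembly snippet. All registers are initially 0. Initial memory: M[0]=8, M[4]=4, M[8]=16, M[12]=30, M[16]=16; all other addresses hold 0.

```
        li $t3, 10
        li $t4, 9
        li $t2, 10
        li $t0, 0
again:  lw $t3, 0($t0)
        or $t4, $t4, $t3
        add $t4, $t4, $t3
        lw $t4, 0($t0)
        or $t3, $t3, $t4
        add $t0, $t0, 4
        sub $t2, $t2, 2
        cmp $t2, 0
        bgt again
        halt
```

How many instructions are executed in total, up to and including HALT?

50

after li $t3, 10: $t3=10
after li $t4, 9: $t4=9
after li $t2, 10: $t2=10
after li $t0, 0: $t0=0
after lw $t3, 0($t0): $t3=M[0]=8
after or $t4, $t4, $t3: $t4=9|8=9
after add $t4, $t4, $t3: $t4=9+8=17
after lw $t4, 0($t0): $t4=M[0]=8
after or $t3, $t3, $t4: $t3=8|8=8
after add $t0, $t0, 4: $t0=0+4=4
after sub $t2, $t2, 2: $t2=10-2=8
cmp $t2, 0  (cmp 8,0)
bgt again: taken
after lw $t3, 0($t0): $t3=M[4]=4
after or $t4, $t4, $t3: $t4=8|4=12
after add $t4, $t4, $t3: $t4=12+4=16
after lw $t4, 0($t0): $t4=M[4]=4
after or $t3, $t3, $t4: $t3=4|4=4
after add $t0, $t0, 4: $t0=4+4=8
after sub $t2, $t2, 2: $t2=8-2=6
cmp $t2, 0  (cmp 6,0)
bgt again: taken
after lw $t3, 0($t0): $t3=M[8]=16
after or $t4, $t4, $t3: $t4=4|16=20
after add $t4, $t4, $t3: $t4=20+16=36
after lw $t4, 0($t0): $t4=M[8]=16
after or $t3, $t3, $t4: $t3=16|16=16
after add $t0, $t0, 4: $t0=8+4=12
after sub $t2, $t2, 2: $t2=6-2=4
cmp $t2, 0  (cmp 4,0)
bgt again: taken
after lw $t3, 0($t0): $t3=M[12]=30
after or $t4, $t4, $t3: $t4=16|30=30
after add $t4, $t4, $t3: $t4=30+30=60
after lw $t4, 0($t0): $t4=M[12]=30
after or $t3, $t3, $t4: $t3=30|30=30
after add $t0, $t0, 4: $t0=12+4=16
after sub $t2, $t2, 2: $t2=4-2=2
cmp $t2, 0  (cmp 2,0)
bgt again: taken
after lw $t3, 0($t0): $t3=M[16]=16
after or $t4, $t4, $t3: $t4=30|16=30
after add $t4, $t4, $t3: $t4=30+16=46
after lw $t4, 0($t0): $t4=M[16]=16
after or $t3, $t3, $t4: $t3=16|16=16
after add $t0, $t0, 4: $t0=16+4=20
after sub $t2, $t2, 2: $t2=2-2=0
cmp $t2, 0  (cmp 0,0)
bgt again: not taken
halt.
Total executed instructions: 50.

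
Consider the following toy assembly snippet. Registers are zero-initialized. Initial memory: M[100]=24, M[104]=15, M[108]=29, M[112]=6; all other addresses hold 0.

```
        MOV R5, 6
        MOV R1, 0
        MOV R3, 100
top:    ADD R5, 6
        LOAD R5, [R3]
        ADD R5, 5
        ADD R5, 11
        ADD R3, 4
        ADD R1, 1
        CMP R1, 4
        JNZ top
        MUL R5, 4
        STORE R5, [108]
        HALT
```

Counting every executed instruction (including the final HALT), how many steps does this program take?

R5=6
R1=0
R3=100
R5=6+6=12
R5=M[100]=24
R5=24+5=29
R5=29+11=40
R3=100+4=104
R1=0+1=1
CMP R1, 4  (cmp 1,4)
JNZ top: taken
R5=40+6=46
R5=M[104]=15
R5=15+5=20
R5=20+11=31
R3=104+4=108
R1=1+1=2
CMP R1, 4  (cmp 2,4)
JNZ top: taken
R5=31+6=37
R5=M[108]=29
R5=29+5=34
R5=34+11=45
R3=108+4=112
R1=2+1=3
CMP R1, 4  (cmp 3,4)
JNZ top: taken
R5=45+6=51
R5=M[112]=6
R5=6+5=11
R5=11+11=22
R3=112+4=116
R1=3+1=4
CMP R1, 4  (cmp 4,4)
JNZ top: not taken
R5=22*4=88
STORE R5, [108] → M[108]=88
halt.
Total executed instructions: 38.

38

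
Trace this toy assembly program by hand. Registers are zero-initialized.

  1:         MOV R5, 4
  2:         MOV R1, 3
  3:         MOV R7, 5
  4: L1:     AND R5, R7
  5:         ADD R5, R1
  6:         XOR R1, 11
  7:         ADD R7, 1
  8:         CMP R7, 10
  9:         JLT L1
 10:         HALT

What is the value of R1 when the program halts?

R5=4
R1=3
R7=5
R5=4&5=4
R5=4+3=7
R1=3^11=8
R7=5+1=6
CMP R7, 10  (cmp 6,10)
JLT L1: taken
R5=7&6=6
R5=6+8=14
R1=8^11=3
R7=6+1=7
CMP R7, 10  (cmp 7,10)
JLT L1: taken
R5=14&7=6
R5=6+3=9
R1=3^11=8
R7=7+1=8
CMP R7, 10  (cmp 8,10)
JLT L1: taken
R5=9&8=8
R5=8+8=16
R1=8^11=3
R7=8+1=9
CMP R7, 10  (cmp 9,10)
JLT L1: taken
R5=16&9=0
R5=0+3=3
R1=3^11=8
R7=9+1=10
CMP R7, 10  (cmp 10,10)
JLT L1: not taken
halt.

8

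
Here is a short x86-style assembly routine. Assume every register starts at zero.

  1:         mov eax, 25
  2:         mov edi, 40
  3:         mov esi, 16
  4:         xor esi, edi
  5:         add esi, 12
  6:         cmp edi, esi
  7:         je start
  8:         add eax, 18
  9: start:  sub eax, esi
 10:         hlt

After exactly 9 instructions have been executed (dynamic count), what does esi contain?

after mov eax, 25: eax=25
after mov edi, 40: edi=40
after mov esi, 16: esi=16
after xor esi, edi: esi=16^40=56
after add esi, 12: esi=56+12=68
cmp edi, esi  (cmp 40,68)
je start: not taken
after add eax, 18: eax=25+18=43
after sub eax, esi: eax=43-68=-25
After step 9: esi = 68.

68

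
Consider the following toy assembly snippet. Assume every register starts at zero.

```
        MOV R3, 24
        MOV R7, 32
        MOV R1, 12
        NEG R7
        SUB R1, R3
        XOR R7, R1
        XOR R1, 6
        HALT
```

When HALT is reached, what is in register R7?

after MOV R3, 24: R3=24
after MOV R7, 32: R7=32
after MOV R1, 12: R1=12
after NEG R7: R7=-(32)=-32
after SUB R1, R3: R1=12-24=-12
after XOR R7, R1: R7=(-32)^(-12)=20
after XOR R1, 6: R1=(-12)^6=-14
halt.

20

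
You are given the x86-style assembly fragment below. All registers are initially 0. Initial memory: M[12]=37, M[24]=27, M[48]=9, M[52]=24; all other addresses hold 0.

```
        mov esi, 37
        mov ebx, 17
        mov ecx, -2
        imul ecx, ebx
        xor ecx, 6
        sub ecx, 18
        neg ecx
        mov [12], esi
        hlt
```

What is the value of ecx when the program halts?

58

esi=37
ebx=17
ecx=-2
ecx=(-2)*17=-34
ecx=(-34)^6=-40
ecx=(-40)-18=-58
ecx=-(-58)=58
mov [12], esi → M[12]=37
halt.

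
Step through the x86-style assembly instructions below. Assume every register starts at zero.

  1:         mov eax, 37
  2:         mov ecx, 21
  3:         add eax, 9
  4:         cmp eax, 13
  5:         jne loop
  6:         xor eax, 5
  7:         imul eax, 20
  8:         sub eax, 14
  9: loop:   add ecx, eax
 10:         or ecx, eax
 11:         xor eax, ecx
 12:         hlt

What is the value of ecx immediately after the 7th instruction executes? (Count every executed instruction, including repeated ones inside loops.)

after mov eax, 37: eax=37
after mov ecx, 21: ecx=21
after add eax, 9: eax=37+9=46
cmp eax, 13  (cmp 46,13)
jne loop: taken
after add ecx, eax: ecx=21+46=67
after or ecx, eax: ecx=67|46=111
After step 7: ecx = 111.

111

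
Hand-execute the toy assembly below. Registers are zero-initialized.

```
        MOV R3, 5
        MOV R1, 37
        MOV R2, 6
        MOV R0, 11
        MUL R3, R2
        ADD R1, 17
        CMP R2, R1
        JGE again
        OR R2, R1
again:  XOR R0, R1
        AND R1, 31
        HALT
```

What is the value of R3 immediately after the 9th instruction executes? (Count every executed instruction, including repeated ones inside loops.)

30

MOV R3, 5 → R3=5
MOV R1, 37 → R1=37
MOV R2, 6 → R2=6
MOV R0, 11 → R0=11
MUL R3, R2 → R3=5*6=30
ADD R1, 17 → R1=37+17=54
CMP R2, R1  (cmp 6,54)
JGE again: not taken
OR R2, R1 → R2=6|54=54
After step 9: R3 = 30.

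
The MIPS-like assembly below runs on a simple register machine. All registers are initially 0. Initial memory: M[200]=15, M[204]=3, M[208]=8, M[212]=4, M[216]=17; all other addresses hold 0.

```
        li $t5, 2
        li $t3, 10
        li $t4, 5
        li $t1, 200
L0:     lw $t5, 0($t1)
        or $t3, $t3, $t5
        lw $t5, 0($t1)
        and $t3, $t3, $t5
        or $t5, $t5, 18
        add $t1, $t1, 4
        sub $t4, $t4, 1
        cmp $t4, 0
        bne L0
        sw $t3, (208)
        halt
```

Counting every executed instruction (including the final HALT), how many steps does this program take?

51

li $t5, 2 → $t5=2
li $t3, 10 → $t3=10
li $t4, 5 → $t4=5
li $t1, 200 → $t1=200
lw $t5, 0($t1) → $t5=M[200]=15
or $t3, $t3, $t5 → $t3=10|15=15
lw $t5, 0($t1) → $t5=M[200]=15
and $t3, $t3, $t5 → $t3=15&15=15
or $t5, $t5, 18 → $t5=15|18=31
add $t1, $t1, 4 → $t1=200+4=204
sub $t4, $t4, 1 → $t4=5-1=4
cmp $t4, 0  (cmp 4,0)
bne L0: taken
lw $t5, 0($t1) → $t5=M[204]=3
or $t3, $t3, $t5 → $t3=15|3=15
lw $t5, 0($t1) → $t5=M[204]=3
and $t3, $t3, $t5 → $t3=15&3=3
or $t5, $t5, 18 → $t5=3|18=19
add $t1, $t1, 4 → $t1=204+4=208
sub $t4, $t4, 1 → $t4=4-1=3
cmp $t4, 0  (cmp 3,0)
bne L0: taken
lw $t5, 0($t1) → $t5=M[208]=8
or $t3, $t3, $t5 → $t3=3|8=11
lw $t5, 0($t1) → $t5=M[208]=8
and $t3, $t3, $t5 → $t3=11&8=8
or $t5, $t5, 18 → $t5=8|18=26
add $t1, $t1, 4 → $t1=208+4=212
sub $t4, $t4, 1 → $t4=3-1=2
cmp $t4, 0  (cmp 2,0)
bne L0: taken
lw $t5, 0($t1) → $t5=M[212]=4
or $t3, $t3, $t5 → $t3=8|4=12
lw $t5, 0($t1) → $t5=M[212]=4
and $t3, $t3, $t5 → $t3=12&4=4
or $t5, $t5, 18 → $t5=4|18=22
add $t1, $t1, 4 → $t1=212+4=216
sub $t4, $t4, 1 → $t4=2-1=1
cmp $t4, 0  (cmp 1,0)
bne L0: taken
lw $t5, 0($t1) → $t5=M[216]=17
or $t3, $t3, $t5 → $t3=4|17=21
lw $t5, 0($t1) → $t5=M[216]=17
and $t3, $t3, $t5 → $t3=21&17=17
or $t5, $t5, 18 → $t5=17|18=19
add $t1, $t1, 4 → $t1=216+4=220
sub $t4, $t4, 1 → $t4=1-1=0
cmp $t4, 0  (cmp 0,0)
bne L0: not taken
sw $t3, (208) → M[208]=17
halt.
Total executed instructions: 51.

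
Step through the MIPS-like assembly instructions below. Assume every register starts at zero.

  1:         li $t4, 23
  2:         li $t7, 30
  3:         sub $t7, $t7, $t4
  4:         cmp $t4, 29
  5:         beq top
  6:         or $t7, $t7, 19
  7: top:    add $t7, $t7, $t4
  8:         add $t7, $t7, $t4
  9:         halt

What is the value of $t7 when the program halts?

li $t4, 23 → $t4=23
li $t7, 30 → $t7=30
sub $t7, $t7, $t4 → $t7=30-23=7
cmp $t4, 29  (cmp 23,29)
beq top: not taken
or $t7, $t7, 19 → $t7=7|19=23
add $t7, $t7, $t4 → $t7=23+23=46
add $t7, $t7, $t4 → $t7=46+23=69
halt.

69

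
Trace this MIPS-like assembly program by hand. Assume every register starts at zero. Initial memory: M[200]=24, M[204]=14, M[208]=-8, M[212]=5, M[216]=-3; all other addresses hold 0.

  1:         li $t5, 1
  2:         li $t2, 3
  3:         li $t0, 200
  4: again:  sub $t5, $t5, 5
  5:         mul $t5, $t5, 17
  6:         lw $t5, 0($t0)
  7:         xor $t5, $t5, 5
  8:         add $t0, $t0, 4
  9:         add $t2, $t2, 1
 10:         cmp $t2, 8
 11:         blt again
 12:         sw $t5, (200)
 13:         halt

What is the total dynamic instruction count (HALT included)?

45

$t5=1
$t2=3
$t0=200
$t5=1-5=-4
$t5=(-4)*17=-68
$t5=M[200]=24
$t5=24^5=29
$t0=200+4=204
$t2=3+1=4
cmp $t2, 8  (cmp 4,8)
blt again: taken
$t5=29-5=24
$t5=24*17=408
$t5=M[204]=14
$t5=14^5=11
$t0=204+4=208
$t2=4+1=5
cmp $t2, 8  (cmp 5,8)
blt again: taken
$t5=11-5=6
$t5=6*17=102
$t5=M[208]=-8
$t5=(-8)^5=-3
$t0=208+4=212
$t2=5+1=6
cmp $t2, 8  (cmp 6,8)
blt again: taken
$t5=(-3)-5=-8
$t5=(-8)*17=-136
$t5=M[212]=5
$t5=5^5=0
$t0=212+4=216
$t2=6+1=7
cmp $t2, 8  (cmp 7,8)
blt again: taken
$t5=0-5=-5
$t5=(-5)*17=-85
$t5=M[216]=-3
$t5=(-3)^5=-8
$t0=216+4=220
$t2=7+1=8
cmp $t2, 8  (cmp 8,8)
blt again: not taken
sw $t5, (200) → M[200]=-8
halt.
Total executed instructions: 45.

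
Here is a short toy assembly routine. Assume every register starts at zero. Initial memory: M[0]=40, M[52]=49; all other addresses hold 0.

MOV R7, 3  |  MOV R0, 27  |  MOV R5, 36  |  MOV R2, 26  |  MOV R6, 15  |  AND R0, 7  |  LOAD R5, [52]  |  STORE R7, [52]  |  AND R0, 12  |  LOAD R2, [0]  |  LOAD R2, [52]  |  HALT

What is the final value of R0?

0

MOV R7, 3 → R7=3
MOV R0, 27 → R0=27
MOV R5, 36 → R5=36
MOV R2, 26 → R2=26
MOV R6, 15 → R6=15
AND R0, 7 → R0=27&7=3
LOAD R5, [52] → R5=M[52]=49
STORE R7, [52] → M[52]=3
AND R0, 12 → R0=3&12=0
LOAD R2, [0] → R2=M[0]=40
LOAD R2, [52] → R2=M[52]=3
halt.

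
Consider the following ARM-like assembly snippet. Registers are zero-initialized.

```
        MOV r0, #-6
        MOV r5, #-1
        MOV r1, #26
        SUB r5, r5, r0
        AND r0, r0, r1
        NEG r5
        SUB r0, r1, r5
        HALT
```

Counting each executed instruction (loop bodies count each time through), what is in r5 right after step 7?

-5

after MOV r0, #-6: r0=-6
after MOV r5, #-1: r5=-1
after MOV r1, #26: r1=26
after SUB r5, r5, r0: r5=(-1)-(-6)=5
after AND r0, r0, r1: r0=(-6)&26=26
after NEG r5: r5=-(5)=-5
after SUB r0, r1, r5: r0=26-(-5)=31
After step 7: r5 = -5.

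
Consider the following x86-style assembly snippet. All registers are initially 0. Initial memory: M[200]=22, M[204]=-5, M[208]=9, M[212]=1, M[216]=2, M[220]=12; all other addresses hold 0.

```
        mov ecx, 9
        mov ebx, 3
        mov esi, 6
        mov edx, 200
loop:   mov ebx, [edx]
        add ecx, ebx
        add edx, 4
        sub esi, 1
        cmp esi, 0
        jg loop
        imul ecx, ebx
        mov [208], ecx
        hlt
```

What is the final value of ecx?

600

after mov ecx, 9: ecx=9
after mov ebx, 3: ebx=3
after mov esi, 6: esi=6
after mov edx, 200: edx=200
after mov ebx, [edx]: ebx=M[200]=22
after add ecx, ebx: ecx=9+22=31
after add edx, 4: edx=200+4=204
after sub esi, 1: esi=6-1=5
cmp esi, 0  (cmp 5,0)
jg loop: taken
after mov ebx, [edx]: ebx=M[204]=-5
after add ecx, ebx: ecx=31+(-5)=26
after add edx, 4: edx=204+4=208
after sub esi, 1: esi=5-1=4
cmp esi, 0  (cmp 4,0)
jg loop: taken
after mov ebx, [edx]: ebx=M[208]=9
after add ecx, ebx: ecx=26+9=35
after add edx, 4: edx=208+4=212
after sub esi, 1: esi=4-1=3
cmp esi, 0  (cmp 3,0)
jg loop: taken
after mov ebx, [edx]: ebx=M[212]=1
after add ecx, ebx: ecx=35+1=36
after add edx, 4: edx=212+4=216
after sub esi, 1: esi=3-1=2
cmp esi, 0  (cmp 2,0)
jg loop: taken
after mov ebx, [edx]: ebx=M[216]=2
after add ecx, ebx: ecx=36+2=38
after add edx, 4: edx=216+4=220
after sub esi, 1: esi=2-1=1
cmp esi, 0  (cmp 1,0)
jg loop: taken
after mov ebx, [edx]: ebx=M[220]=12
after add ecx, ebx: ecx=38+12=50
after add edx, 4: edx=220+4=224
after sub esi, 1: esi=1-1=0
cmp esi, 0  (cmp 0,0)
jg loop: not taken
after imul ecx, ebx: ecx=50*12=600
mov [208], ecx → M[208]=600
halt.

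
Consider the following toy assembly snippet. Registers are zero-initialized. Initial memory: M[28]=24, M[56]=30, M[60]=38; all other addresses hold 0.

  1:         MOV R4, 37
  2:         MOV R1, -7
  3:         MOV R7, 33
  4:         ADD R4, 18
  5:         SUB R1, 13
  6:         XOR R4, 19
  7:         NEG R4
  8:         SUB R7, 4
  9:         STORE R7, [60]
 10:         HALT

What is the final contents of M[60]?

29

MOV R4, 37 → R4=37
MOV R1, -7 → R1=-7
MOV R7, 33 → R7=33
ADD R4, 18 → R4=37+18=55
SUB R1, 13 → R1=(-7)-13=-20
XOR R4, 19 → R4=55^19=36
NEG R4 → R4=-(36)=-36
SUB R7, 4 → R7=33-4=29
STORE R7, [60] → M[60]=29
halt.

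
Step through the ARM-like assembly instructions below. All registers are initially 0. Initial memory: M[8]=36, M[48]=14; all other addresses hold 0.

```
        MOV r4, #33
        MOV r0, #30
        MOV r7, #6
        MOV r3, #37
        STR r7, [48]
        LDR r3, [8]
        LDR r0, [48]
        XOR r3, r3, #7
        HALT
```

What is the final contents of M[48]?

6

after MOV r4, #33: r4=33
after MOV r0, #30: r0=30
after MOV r7, #6: r7=6
after MOV r3, #37: r3=37
STR r7, [48] → M[48]=6
after LDR r3, [8]: r3=M[8]=36
after LDR r0, [48]: r0=M[48]=6
after XOR r3, r3, #7: r3=36^7=35
halt.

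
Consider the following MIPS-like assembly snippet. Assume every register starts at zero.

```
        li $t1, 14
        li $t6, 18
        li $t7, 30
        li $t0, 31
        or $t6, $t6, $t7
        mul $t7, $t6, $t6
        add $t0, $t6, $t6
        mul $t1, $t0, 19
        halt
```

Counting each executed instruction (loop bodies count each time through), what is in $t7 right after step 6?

900

$t1=14
$t6=18
$t7=30
$t0=31
$t6=18|30=30
$t7=30*30=900
After step 6: $t7 = 900.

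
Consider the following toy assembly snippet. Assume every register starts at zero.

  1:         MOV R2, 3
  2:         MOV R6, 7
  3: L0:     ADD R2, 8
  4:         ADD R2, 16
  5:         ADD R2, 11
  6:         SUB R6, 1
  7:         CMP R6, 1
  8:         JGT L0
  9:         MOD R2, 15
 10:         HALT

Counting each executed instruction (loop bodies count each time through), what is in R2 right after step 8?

R2=3
R6=7
R2=3+8=11
R2=11+16=27
R2=27+11=38
R6=7-1=6
CMP R6, 1  (cmp 6,1)
JGT L0: taken
After step 8: R2 = 38.

38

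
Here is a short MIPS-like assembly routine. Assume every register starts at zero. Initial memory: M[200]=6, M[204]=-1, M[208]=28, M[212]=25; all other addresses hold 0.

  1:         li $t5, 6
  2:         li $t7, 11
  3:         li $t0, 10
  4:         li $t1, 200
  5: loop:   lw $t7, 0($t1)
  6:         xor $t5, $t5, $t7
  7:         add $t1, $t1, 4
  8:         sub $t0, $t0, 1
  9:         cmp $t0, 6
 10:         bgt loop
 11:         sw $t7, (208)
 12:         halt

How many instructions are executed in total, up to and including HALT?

li $t5, 6 → $t5=6
li $t7, 11 → $t7=11
li $t0, 10 → $t0=10
li $t1, 200 → $t1=200
lw $t7, 0($t1) → $t7=M[200]=6
xor $t5, $t5, $t7 → $t5=6^6=0
add $t1, $t1, 4 → $t1=200+4=204
sub $t0, $t0, 1 → $t0=10-1=9
cmp $t0, 6  (cmp 9,6)
bgt loop: taken
lw $t7, 0($t1) → $t7=M[204]=-1
xor $t5, $t5, $t7 → $t5=0^(-1)=-1
add $t1, $t1, 4 → $t1=204+4=208
sub $t0, $t0, 1 → $t0=9-1=8
cmp $t0, 6  (cmp 8,6)
bgt loop: taken
lw $t7, 0($t1) → $t7=M[208]=28
xor $t5, $t5, $t7 → $t5=(-1)^28=-29
add $t1, $t1, 4 → $t1=208+4=212
sub $t0, $t0, 1 → $t0=8-1=7
cmp $t0, 6  (cmp 7,6)
bgt loop: taken
lw $t7, 0($t1) → $t7=M[212]=25
xor $t5, $t5, $t7 → $t5=(-29)^25=-6
add $t1, $t1, 4 → $t1=212+4=216
sub $t0, $t0, 1 → $t0=7-1=6
cmp $t0, 6  (cmp 6,6)
bgt loop: not taken
sw $t7, (208) → M[208]=25
halt.
Total executed instructions: 30.

30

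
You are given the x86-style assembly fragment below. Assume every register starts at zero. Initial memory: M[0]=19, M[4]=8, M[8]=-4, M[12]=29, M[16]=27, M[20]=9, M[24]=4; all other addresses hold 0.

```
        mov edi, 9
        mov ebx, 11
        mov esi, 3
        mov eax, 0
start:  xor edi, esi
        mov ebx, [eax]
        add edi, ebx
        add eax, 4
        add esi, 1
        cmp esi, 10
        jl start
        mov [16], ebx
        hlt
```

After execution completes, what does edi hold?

after mov edi, 9: edi=9
after mov ebx, 11: ebx=11
after mov esi, 3: esi=3
after mov eax, 0: eax=0
after xor edi, esi: edi=9^3=10
after mov ebx, [eax]: ebx=M[0]=19
after add edi, ebx: edi=10+19=29
after add eax, 4: eax=0+4=4
after add esi, 1: esi=3+1=4
cmp esi, 10  (cmp 4,10)
jl start: taken
after xor edi, esi: edi=29^4=25
after mov ebx, [eax]: ebx=M[4]=8
after add edi, ebx: edi=25+8=33
after add eax, 4: eax=4+4=8
after add esi, 1: esi=4+1=5
cmp esi, 10  (cmp 5,10)
jl start: taken
after xor edi, esi: edi=33^5=36
after mov ebx, [eax]: ebx=M[8]=-4
after add edi, ebx: edi=36+(-4)=32
after add eax, 4: eax=8+4=12
after add esi, 1: esi=5+1=6
cmp esi, 10  (cmp 6,10)
jl start: taken
after xor edi, esi: edi=32^6=38
after mov ebx, [eax]: ebx=M[12]=29
after add edi, ebx: edi=38+29=67
after add eax, 4: eax=12+4=16
after add esi, 1: esi=6+1=7
cmp esi, 10  (cmp 7,10)
jl start: taken
after xor edi, esi: edi=67^7=68
after mov ebx, [eax]: ebx=M[16]=27
after add edi, ebx: edi=68+27=95
after add eax, 4: eax=16+4=20
after add esi, 1: esi=7+1=8
cmp esi, 10  (cmp 8,10)
jl start: taken
after xor edi, esi: edi=95^8=87
after mov ebx, [eax]: ebx=M[20]=9
after add edi, ebx: edi=87+9=96
after add eax, 4: eax=20+4=24
after add esi, 1: esi=8+1=9
cmp esi, 10  (cmp 9,10)
jl start: taken
after xor edi, esi: edi=96^9=105
after mov ebx, [eax]: ebx=M[24]=4
after add edi, ebx: edi=105+4=109
after add eax, 4: eax=24+4=28
after add esi, 1: esi=9+1=10
cmp esi, 10  (cmp 10,10)
jl start: not taken
mov [16], ebx → M[16]=4
halt.

109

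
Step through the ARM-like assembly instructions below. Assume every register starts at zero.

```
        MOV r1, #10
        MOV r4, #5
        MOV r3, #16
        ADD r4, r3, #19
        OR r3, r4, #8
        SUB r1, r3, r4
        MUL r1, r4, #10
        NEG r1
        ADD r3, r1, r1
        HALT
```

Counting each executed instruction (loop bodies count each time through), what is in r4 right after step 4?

MOV r1, #10 → r1=10
MOV r4, #5 → r4=5
MOV r3, #16 → r3=16
ADD r4, r3, #19 → r4=16+19=35
After step 4: r4 = 35.

35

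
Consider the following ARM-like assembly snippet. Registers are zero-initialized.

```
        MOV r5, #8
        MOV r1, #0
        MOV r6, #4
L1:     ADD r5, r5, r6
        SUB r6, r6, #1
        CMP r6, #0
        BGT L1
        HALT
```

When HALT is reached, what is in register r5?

18

MOV r5, #8 → r5=8
MOV r1, #0 → r1=0
MOV r6, #4 → r6=4
ADD r5, r5, r6 → r5=8+4=12
SUB r6, r6, #1 → r6=4-1=3
CMP r6, #0  (cmp 3,0)
BGT L1: taken
ADD r5, r5, r6 → r5=12+3=15
SUB r6, r6, #1 → r6=3-1=2
CMP r6, #0  (cmp 2,0)
BGT L1: taken
ADD r5, r5, r6 → r5=15+2=17
SUB r6, r6, #1 → r6=2-1=1
CMP r6, #0  (cmp 1,0)
BGT L1: taken
ADD r5, r5, r6 → r5=17+1=18
SUB r6, r6, #1 → r6=1-1=0
CMP r6, #0  (cmp 0,0)
BGT L1: not taken
halt.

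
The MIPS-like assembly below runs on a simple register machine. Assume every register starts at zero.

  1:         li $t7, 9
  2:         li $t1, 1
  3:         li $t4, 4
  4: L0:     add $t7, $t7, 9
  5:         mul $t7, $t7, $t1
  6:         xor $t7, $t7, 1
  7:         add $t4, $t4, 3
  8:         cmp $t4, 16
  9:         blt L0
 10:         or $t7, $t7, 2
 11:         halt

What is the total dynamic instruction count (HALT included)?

li $t7, 9 → $t7=9
li $t1, 1 → $t1=1
li $t4, 4 → $t4=4
add $t7, $t7, 9 → $t7=9+9=18
mul $t7, $t7, $t1 → $t7=18*1=18
xor $t7, $t7, 1 → $t7=18^1=19
add $t4, $t4, 3 → $t4=4+3=7
cmp $t4, 16  (cmp 7,16)
blt L0: taken
add $t7, $t7, 9 → $t7=19+9=28
mul $t7, $t7, $t1 → $t7=28*1=28
xor $t7, $t7, 1 → $t7=28^1=29
add $t4, $t4, 3 → $t4=7+3=10
cmp $t4, 16  (cmp 10,16)
blt L0: taken
add $t7, $t7, 9 → $t7=29+9=38
mul $t7, $t7, $t1 → $t7=38*1=38
xor $t7, $t7, 1 → $t7=38^1=39
add $t4, $t4, 3 → $t4=10+3=13
cmp $t4, 16  (cmp 13,16)
blt L0: taken
add $t7, $t7, 9 → $t7=39+9=48
mul $t7, $t7, $t1 → $t7=48*1=48
xor $t7, $t7, 1 → $t7=48^1=49
add $t4, $t4, 3 → $t4=13+3=16
cmp $t4, 16  (cmp 16,16)
blt L0: not taken
or $t7, $t7, 2 → $t7=49|2=51
halt.
Total executed instructions: 29.

29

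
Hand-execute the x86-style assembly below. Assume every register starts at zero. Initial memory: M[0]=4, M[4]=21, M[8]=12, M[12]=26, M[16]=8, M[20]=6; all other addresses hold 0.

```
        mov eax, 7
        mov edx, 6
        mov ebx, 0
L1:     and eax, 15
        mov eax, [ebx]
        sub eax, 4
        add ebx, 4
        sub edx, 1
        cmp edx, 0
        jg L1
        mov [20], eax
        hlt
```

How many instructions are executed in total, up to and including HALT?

47

after mov eax, 7: eax=7
after mov edx, 6: edx=6
after mov ebx, 0: ebx=0
after and eax, 15: eax=7&15=7
after mov eax, [ebx]: eax=M[0]=4
after sub eax, 4: eax=4-4=0
after add ebx, 4: ebx=0+4=4
after sub edx, 1: edx=6-1=5
cmp edx, 0  (cmp 5,0)
jg L1: taken
after and eax, 15: eax=0&15=0
after mov eax, [ebx]: eax=M[4]=21
after sub eax, 4: eax=21-4=17
after add ebx, 4: ebx=4+4=8
after sub edx, 1: edx=5-1=4
cmp edx, 0  (cmp 4,0)
jg L1: taken
after and eax, 15: eax=17&15=1
after mov eax, [ebx]: eax=M[8]=12
after sub eax, 4: eax=12-4=8
after add ebx, 4: ebx=8+4=12
after sub edx, 1: edx=4-1=3
cmp edx, 0  (cmp 3,0)
jg L1: taken
after and eax, 15: eax=8&15=8
after mov eax, [ebx]: eax=M[12]=26
after sub eax, 4: eax=26-4=22
after add ebx, 4: ebx=12+4=16
after sub edx, 1: edx=3-1=2
cmp edx, 0  (cmp 2,0)
jg L1: taken
after and eax, 15: eax=22&15=6
after mov eax, [ebx]: eax=M[16]=8
after sub eax, 4: eax=8-4=4
after add ebx, 4: ebx=16+4=20
after sub edx, 1: edx=2-1=1
cmp edx, 0  (cmp 1,0)
jg L1: taken
after and eax, 15: eax=4&15=4
after mov eax, [ebx]: eax=M[20]=6
after sub eax, 4: eax=6-4=2
after add ebx, 4: ebx=20+4=24
after sub edx, 1: edx=1-1=0
cmp edx, 0  (cmp 0,0)
jg L1: not taken
mov [20], eax → M[20]=2
halt.
Total executed instructions: 47.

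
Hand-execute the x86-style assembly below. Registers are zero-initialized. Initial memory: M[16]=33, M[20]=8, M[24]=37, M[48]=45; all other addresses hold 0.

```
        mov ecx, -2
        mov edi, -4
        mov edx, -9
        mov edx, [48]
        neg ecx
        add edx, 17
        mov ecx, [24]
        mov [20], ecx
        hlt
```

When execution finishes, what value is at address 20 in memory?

37

ecx=-2
edi=-4
edx=-9
edx=M[48]=45
ecx=-(-2)=2
edx=45+17=62
ecx=M[24]=37
mov [20], ecx → M[20]=37
halt.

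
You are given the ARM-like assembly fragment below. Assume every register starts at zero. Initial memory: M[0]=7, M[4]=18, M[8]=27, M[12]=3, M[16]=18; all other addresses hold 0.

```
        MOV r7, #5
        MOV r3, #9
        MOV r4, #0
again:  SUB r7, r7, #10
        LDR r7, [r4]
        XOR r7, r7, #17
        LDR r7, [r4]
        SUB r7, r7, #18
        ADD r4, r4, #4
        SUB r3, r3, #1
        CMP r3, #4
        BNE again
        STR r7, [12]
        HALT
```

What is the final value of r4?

20

after MOV r7, #5: r7=5
after MOV r3, #9: r3=9
after MOV r4, #0: r4=0
after SUB r7, r7, #10: r7=5-10=-5
after LDR r7, [r4]: r7=M[0]=7
after XOR r7, r7, #17: r7=7^17=22
after LDR r7, [r4]: r7=M[0]=7
after SUB r7, r7, #18: r7=7-18=-11
after ADD r4, r4, #4: r4=0+4=4
after SUB r3, r3, #1: r3=9-1=8
CMP r3, #4  (cmp 8,4)
BNE again: taken
after SUB r7, r7, #10: r7=(-11)-10=-21
after LDR r7, [r4]: r7=M[4]=18
after XOR r7, r7, #17: r7=18^17=3
after LDR r7, [r4]: r7=M[4]=18
after SUB r7, r7, #18: r7=18-18=0
after ADD r4, r4, #4: r4=4+4=8
after SUB r3, r3, #1: r3=8-1=7
CMP r3, #4  (cmp 7,4)
BNE again: taken
after SUB r7, r7, #10: r7=0-10=-10
after LDR r7, [r4]: r7=M[8]=27
after XOR r7, r7, #17: r7=27^17=10
after LDR r7, [r4]: r7=M[8]=27
after SUB r7, r7, #18: r7=27-18=9
after ADD r4, r4, #4: r4=8+4=12
after SUB r3, r3, #1: r3=7-1=6
CMP r3, #4  (cmp 6,4)
BNE again: taken
after SUB r7, r7, #10: r7=9-10=-1
after LDR r7, [r4]: r7=M[12]=3
after XOR r7, r7, #17: r7=3^17=18
after LDR r7, [r4]: r7=M[12]=3
after SUB r7, r7, #18: r7=3-18=-15
after ADD r4, r4, #4: r4=12+4=16
after SUB r3, r3, #1: r3=6-1=5
CMP r3, #4  (cmp 5,4)
BNE again: taken
after SUB r7, r7, #10: r7=(-15)-10=-25
after LDR r7, [r4]: r7=M[16]=18
after XOR r7, r7, #17: r7=18^17=3
after LDR r7, [r4]: r7=M[16]=18
after SUB r7, r7, #18: r7=18-18=0
after ADD r4, r4, #4: r4=16+4=20
after SUB r3, r3, #1: r3=5-1=4
CMP r3, #4  (cmp 4,4)
BNE again: not taken
STR r7, [12] → M[12]=0
halt.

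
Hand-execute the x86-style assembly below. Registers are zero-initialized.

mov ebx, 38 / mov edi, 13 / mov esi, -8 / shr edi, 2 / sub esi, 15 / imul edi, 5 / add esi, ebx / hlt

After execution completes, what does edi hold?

mov ebx, 38 → ebx=38
mov edi, 13 → edi=13
mov esi, -8 → esi=-8
shr edi, 2 → edi=13>>2=3
sub esi, 15 → esi=(-8)-15=-23
imul edi, 5 → edi=3*5=15
add esi, ebx → esi=(-23)+38=15
halt.

15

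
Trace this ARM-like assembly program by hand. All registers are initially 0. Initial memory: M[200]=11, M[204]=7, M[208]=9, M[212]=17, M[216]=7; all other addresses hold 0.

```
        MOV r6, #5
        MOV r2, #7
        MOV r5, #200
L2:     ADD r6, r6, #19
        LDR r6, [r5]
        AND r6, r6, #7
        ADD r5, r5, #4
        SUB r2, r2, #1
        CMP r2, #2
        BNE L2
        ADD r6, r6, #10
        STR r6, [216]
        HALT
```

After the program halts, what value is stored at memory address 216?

MOV r6, #5 → r6=5
MOV r2, #7 → r2=7
MOV r5, #200 → r5=200
ADD r6, r6, #19 → r6=5+19=24
LDR r6, [r5] → r6=M[200]=11
AND r6, r6, #7 → r6=11&7=3
ADD r5, r5, #4 → r5=200+4=204
SUB r2, r2, #1 → r2=7-1=6
CMP r2, #2  (cmp 6,2)
BNE L2: taken
ADD r6, r6, #19 → r6=3+19=22
LDR r6, [r5] → r6=M[204]=7
AND r6, r6, #7 → r6=7&7=7
ADD r5, r5, #4 → r5=204+4=208
SUB r2, r2, #1 → r2=6-1=5
CMP r2, #2  (cmp 5,2)
BNE L2: taken
ADD r6, r6, #19 → r6=7+19=26
LDR r6, [r5] → r6=M[208]=9
AND r6, r6, #7 → r6=9&7=1
ADD r5, r5, #4 → r5=208+4=212
SUB r2, r2, #1 → r2=5-1=4
CMP r2, #2  (cmp 4,2)
BNE L2: taken
ADD r6, r6, #19 → r6=1+19=20
LDR r6, [r5] → r6=M[212]=17
AND r6, r6, #7 → r6=17&7=1
ADD r5, r5, #4 → r5=212+4=216
SUB r2, r2, #1 → r2=4-1=3
CMP r2, #2  (cmp 3,2)
BNE L2: taken
ADD r6, r6, #19 → r6=1+19=20
LDR r6, [r5] → r6=M[216]=7
AND r6, r6, #7 → r6=7&7=7
ADD r5, r5, #4 → r5=216+4=220
SUB r2, r2, #1 → r2=3-1=2
CMP r2, #2  (cmp 2,2)
BNE L2: not taken
ADD r6, r6, #10 → r6=7+10=17
STR r6, [216] → M[216]=17
halt.

17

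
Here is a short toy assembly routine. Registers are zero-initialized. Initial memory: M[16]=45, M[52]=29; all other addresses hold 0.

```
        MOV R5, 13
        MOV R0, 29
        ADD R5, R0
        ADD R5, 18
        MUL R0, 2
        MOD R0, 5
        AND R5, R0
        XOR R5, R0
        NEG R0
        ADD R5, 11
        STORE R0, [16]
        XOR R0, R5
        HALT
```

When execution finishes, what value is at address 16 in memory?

R5=13
R0=29
R5=13+29=42
R5=42+18=60
R0=29*2=58
R0=58%5=3
R5=60&3=0
R5=0^3=3
R0=-(3)=-3
R5=3+11=14
STORE R0, [16] → M[16]=-3
R0=(-3)^14=-13
halt.

-3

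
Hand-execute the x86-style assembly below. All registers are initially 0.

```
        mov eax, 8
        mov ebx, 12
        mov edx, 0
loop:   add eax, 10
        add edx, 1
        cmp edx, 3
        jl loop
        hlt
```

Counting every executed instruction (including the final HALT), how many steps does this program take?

16

eax=8
ebx=12
edx=0
eax=8+10=18
edx=0+1=1
cmp edx, 3  (cmp 1,3)
jl loop: taken
eax=18+10=28
edx=1+1=2
cmp edx, 3  (cmp 2,3)
jl loop: taken
eax=28+10=38
edx=2+1=3
cmp edx, 3  (cmp 3,3)
jl loop: not taken
halt.
Total executed instructions: 16.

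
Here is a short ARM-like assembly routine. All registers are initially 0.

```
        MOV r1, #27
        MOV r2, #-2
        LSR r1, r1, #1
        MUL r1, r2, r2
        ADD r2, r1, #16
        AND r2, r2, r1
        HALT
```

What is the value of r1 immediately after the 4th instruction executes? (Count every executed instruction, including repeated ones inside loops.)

4

MOV r1, #27 → r1=27
MOV r2, #-2 → r2=-2
LSR r1, r1, #1 → r1=27>>1=13
MUL r1, r2, r2 → r1=(-2)*(-2)=4
After step 4: r1 = 4.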